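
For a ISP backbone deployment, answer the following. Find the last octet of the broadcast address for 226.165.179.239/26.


Given: IP = 226.165.179.239, prefix = /26
Host bits = 32 - 26 = 6
Network last octet = 239 AND mask = 192
Host part size = 2^6 - 1 = 63
Broadcast last octet = 192 OR 63 = 255

255


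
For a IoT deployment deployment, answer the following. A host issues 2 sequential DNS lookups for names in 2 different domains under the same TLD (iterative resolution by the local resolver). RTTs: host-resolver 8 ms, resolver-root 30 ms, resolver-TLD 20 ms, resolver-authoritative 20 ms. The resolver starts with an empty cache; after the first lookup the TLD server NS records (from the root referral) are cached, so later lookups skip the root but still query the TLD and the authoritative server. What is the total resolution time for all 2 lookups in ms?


Lookup 1 (cold cache): local + root + TLD + auth = 8 + 30 + 20 + 20 = 78 ms
Lookups 2..2 (TLD NS cached -> skip root; new domain -> still ask TLD and auth): local + TLD + auth = 8 + 20 + 20 = 48 ms each
Remaining 1 lookups: 1 * 48 = 48 ms
Total = 78 + 48 = 126 ms

126


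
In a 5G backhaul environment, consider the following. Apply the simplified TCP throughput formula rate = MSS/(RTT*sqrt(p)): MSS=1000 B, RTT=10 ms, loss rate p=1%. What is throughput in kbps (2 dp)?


Given: MSS = 1000 bytes, RTT = 10 ms, loss = 1%
RTT in seconds = 10 / 1000 = 0.01
Loss rate = 1% = 0.01
sqrt(loss) = sqrt(0.01) = 0.1
Throughput (bytes/s) = 1000 / (0.01 * 0.1) = 1000000.0000
Throughput (kbps) = 1000000.0000 * 8 / 1000 = 8000.000000 -> 8000.00 kbps (2 dp)

8000.00


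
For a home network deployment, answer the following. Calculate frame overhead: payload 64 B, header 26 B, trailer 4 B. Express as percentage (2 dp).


Given: payload = 64 B, header = 26 B, trailer = 4 B
Overhead bytes = header + trailer = 26 + 4 = 30
Total frame = payload + overhead = 64 + 30 = 94
Overhead % = 30 / 94 * 100 = 31.9149% -> 31.91% (2 dp)

31.91


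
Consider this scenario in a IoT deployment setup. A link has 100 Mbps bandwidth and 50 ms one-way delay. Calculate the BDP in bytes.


Given: bandwidth = 100 Mbps, delay = 50 ms
BDP in bits = 100 * 10^6 * 50 / 1000
BDP in bits = 5000000
BDP in bytes = 5000000 / 8 = 625000

625000


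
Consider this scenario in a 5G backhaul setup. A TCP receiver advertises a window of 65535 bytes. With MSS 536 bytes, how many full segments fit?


Given: RWND = 65535 bytes, MSS = 536 bytes
Full segments = floor(RWND / MSS)
Full segments = floor(65535 / 536)
Full segments = floor(122.2668) = 122

122


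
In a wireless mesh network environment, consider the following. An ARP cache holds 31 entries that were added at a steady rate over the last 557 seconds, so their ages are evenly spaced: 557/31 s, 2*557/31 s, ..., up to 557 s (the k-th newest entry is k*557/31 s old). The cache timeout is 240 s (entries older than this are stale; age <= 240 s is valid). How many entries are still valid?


Ages are k * 557/31 s for k = 1..31 (spacing = 17.9677 s).
Entry k is valid iff k * 557/31 <= 240 iff k <= 31 * 240 / 557 = 13.3573
n_valid = floor(13.3573) = 13
(n_stale = 31 - 13 = 18)

13


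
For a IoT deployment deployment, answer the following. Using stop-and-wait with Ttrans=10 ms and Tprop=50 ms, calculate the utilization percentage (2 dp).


Given: Ttrans = 10 ms, Tprop = 50 ms
RTT = 2 * Tprop = 2 * 50 = 100 ms
U = Ttrans / (Ttrans + RTT)
U = 10 / (10 + 100)
U = 10 / 110 = 0.090909
U% = 9.09%

9.09


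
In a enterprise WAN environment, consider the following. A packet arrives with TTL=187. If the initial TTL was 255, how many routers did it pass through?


Given: initial TTL = 255, received TTL = 187
Hops = initial TTL - received TTL
Hops = 255 - 187 = 68

68


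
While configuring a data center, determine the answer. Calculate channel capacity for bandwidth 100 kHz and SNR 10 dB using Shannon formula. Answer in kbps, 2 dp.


Given: B = 100 kHz, SNR = 10 dB
SNR linear = 10^(10/10) = 10
1 + SNR = 11
log2(11) = 3.4594316186
C = 100 * 1000 * 3.4594316186 = 345943.1619 bps
C = 345.943162 kbps -> 345.94 kbps (2 dp)

345.94


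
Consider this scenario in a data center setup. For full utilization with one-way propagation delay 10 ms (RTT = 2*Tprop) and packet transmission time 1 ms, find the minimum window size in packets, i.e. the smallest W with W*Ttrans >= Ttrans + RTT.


Given: Ttrans = 1 ms, RTT = 20 ms (= 2 * Tprop, Tprop = 10 ms)
Time until first ACK returns = Ttrans + RTT = 1 + 20 = 21 ms
Need W * Ttrans >= Ttrans + RTT  ->  W >= (Ttrans + RTT) / Ttrans
(Ttrans + RTT) / Ttrans = 21 / 1 = 21
W_min = ceil(21) = 21

21


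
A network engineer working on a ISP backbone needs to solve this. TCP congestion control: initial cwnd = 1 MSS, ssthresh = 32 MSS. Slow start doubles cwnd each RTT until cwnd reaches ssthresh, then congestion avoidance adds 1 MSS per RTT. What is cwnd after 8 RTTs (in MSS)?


RTT 0: cwnd = 1 MSS (initial)
RTT 1: cwnd = 2 MSS (slow start, doubled)
RTT 2: cwnd = 4 MSS (slow start, doubled)
RTT 3: cwnd = 8 MSS (slow start, doubled)
RTT 4: cwnd = 16 MSS (slow start, doubled)
RTT 5: cwnd = 32 MSS (slow start, doubled)
RTT 6: cwnd = 33 MSS (congestion avoidance, +1)
RTT 7: cwnd = 34 MSS (congestion avoidance, +1)
RTT 8: cwnd = 35 MSS (congestion avoidance, +1)

35


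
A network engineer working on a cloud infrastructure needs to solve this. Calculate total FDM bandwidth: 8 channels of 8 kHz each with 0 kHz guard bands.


Given: 8 channels, 8 kHz each, guard = 0 kHz
Channel bandwidth = 8 * 8 = 64 kHz
Guard bands = 7 gaps * 0 kHz = 0 kHz
Total = 64 + 0 = 64 kHz

64


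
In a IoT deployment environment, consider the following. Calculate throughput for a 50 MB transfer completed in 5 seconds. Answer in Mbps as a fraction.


Given: file = 50 MB, time = 5 s
File in Mb = 50 * 8 = 400 Mb
Throughput = 400 / 5 Mbps
Throughput = 80 Mbps

80


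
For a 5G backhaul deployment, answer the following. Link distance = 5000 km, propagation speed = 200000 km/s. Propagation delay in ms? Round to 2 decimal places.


Given: distance = 5000 km, speed = 200000 km/s
Delay = distance / speed = 5000 / 200000 seconds
Delay in ms = 5000 * 1000 / 200000
Delay = 25.0000 ms
Rounded to 2 dp = 25.00 ms

25.00


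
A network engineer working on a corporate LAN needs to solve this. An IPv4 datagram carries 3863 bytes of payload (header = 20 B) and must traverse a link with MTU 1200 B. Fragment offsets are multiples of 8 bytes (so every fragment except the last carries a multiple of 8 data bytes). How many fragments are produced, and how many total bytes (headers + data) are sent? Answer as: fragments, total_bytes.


Max data per non-final fragment = floor((MTU - header)/8)*8 = floor((1200 - 20)/8)*8 = floor(1180/8)*8 = 1176 B
Final fragment needs no 8-byte alignment: it can carry up to MTU - header = 1180 B
Non-final fragments needed = ceil((payload - 1180) / 1176) = ceil(2683/1176) = ceil(2.2815) = 3
Number of fragments = 3 + 1 = 4
Fragment sizes (data): 3 * 1176 B + 335 B (last, 335 <= 1180 OK)
Total bytes sent = payload + n_frags * header = 3863 + 4*20 = 3863 + 80 = 3943 B

4, 3943


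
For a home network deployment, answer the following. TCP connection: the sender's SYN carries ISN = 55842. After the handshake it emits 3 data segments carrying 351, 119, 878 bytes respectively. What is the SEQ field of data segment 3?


The SYN occupies sequence number ISN = 55842, so the first data byte is ISN + 1 = 55843.
SEQ of data segment i = (ISN + 1) + sum of payload sizes of segments 1..i-1.
Segment 1: SEQ = 55843, payload = 351 bytes
Segment 2: SEQ = 56194, payload = 119 bytes
Segment 3: SEQ = 56313, payload = 878 bytes
SEQ of segment 3 = 55843 + 351 + 119 = 56313

56313


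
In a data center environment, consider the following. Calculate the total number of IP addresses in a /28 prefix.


Given: CIDR prefix /28
Host bits = 32 - 28 = 4
Total addresses = 2^4 = 16

16


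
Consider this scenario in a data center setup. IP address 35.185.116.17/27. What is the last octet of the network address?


Given: IP = 35.185.116.17, prefix = /27
Subnet mask = 255.255.255.224
Last octet of IP: 17
Last octet of mask: 224
Network last octet = 17 AND 224 = 0

0


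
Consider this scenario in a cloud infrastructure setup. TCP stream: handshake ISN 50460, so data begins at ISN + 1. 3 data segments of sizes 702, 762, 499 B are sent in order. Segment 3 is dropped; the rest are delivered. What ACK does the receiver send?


SYN uses sequence number 50460; first data byte = ISN + 1 = 50461.
Segment 1: SEQ = 50461, len = 702 B, covers [50461, 51162]
Segment 2: SEQ = 51163, len = 762 B, covers [51163, 51924]
Segment 3: SEQ = 51925, len = 499 B, covers [51925, 52423] [LOST]
In-order data received: bytes [50461, 51924] (segments 1..2).
Segment 3 missing -> gap begins at byte 51925.
Cumulative ACK = next expected in-order byte = 50461 + 702 + 762 = 51925

51925


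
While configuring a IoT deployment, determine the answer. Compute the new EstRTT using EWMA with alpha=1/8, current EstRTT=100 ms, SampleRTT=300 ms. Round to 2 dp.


Given: EstRTT = 100 ms, SampleRTT = 300 ms, alpha = 1/8
New EstRTT = (1 - alpha) * EstRTT + alpha * SampleRTT
(7/8) * 100 = 87.5
(1/8) * 300 = 37.5
New EstRTT = 87.5 + 37.5 = 125 ms -> 125.00 ms (2 dp)

125.00


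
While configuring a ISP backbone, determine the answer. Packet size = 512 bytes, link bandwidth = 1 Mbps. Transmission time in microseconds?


Given: packet = 512 bytes, bandwidth = 1 Mbps
Packet in bits = 512 * 8 = 4096 bits
Bandwidth = 1 * 10^6 = 1000000 bps
Time = 4096 / 1000000 seconds
Time in us = 4096 * 10^6 / 1000000 = 4096

4096


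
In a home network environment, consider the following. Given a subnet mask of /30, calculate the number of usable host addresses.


Given: subnet mask /30
Host bits = 32 - 30 = 2
Total addresses = 2^2 = 4
Usable hosts = 4 - 2 (network + broadcast) = 2

2


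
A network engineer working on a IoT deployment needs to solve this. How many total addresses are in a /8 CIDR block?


Given: CIDR prefix /8
Host bits = 32 - 8 = 24
Total addresses = 2^24 = 16777216

16777216


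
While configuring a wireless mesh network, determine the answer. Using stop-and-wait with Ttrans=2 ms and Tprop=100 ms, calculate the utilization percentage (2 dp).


Given: Ttrans = 2 ms, Tprop = 100 ms
RTT = 2 * Tprop = 2 * 100 = 200 ms
U = Ttrans / (Ttrans + RTT)
U = 2 / (2 + 200)
U = 2 / 202 = 0.009901
U% = 0.99%

0.99


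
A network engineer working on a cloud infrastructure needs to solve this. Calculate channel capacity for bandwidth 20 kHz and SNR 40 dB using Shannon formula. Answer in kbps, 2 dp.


Given: B = 20 kHz, SNR = 40 dB
SNR linear = 10^(40/10) = 10000
1 + SNR = 10001
log2(10001) = 13.2878566418
C = 20 * 1000 * 13.2878566418 = 265757.1328 bps
C = 265.757133 kbps -> 265.76 kbps (2 dp)

265.76


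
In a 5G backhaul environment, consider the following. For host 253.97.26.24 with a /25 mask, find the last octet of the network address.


Given: IP = 253.97.26.24, prefix = /25
Subnet mask = 255.255.255.128
Last octet of IP: 24
Last octet of mask: 128
Network last octet = 24 AND 128 = 0

0


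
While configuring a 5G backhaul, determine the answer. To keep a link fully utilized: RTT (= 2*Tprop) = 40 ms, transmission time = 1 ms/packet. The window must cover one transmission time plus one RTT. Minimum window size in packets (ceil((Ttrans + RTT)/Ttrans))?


Given: Ttrans = 1 ms, RTT = 40 ms (= 2 * Tprop, Tprop = 20 ms)
Time until first ACK returns = Ttrans + RTT = 1 + 40 = 41 ms
Need W * Ttrans >= Ttrans + RTT  ->  W >= (Ttrans + RTT) / Ttrans
(Ttrans + RTT) / Ttrans = 41 / 1 = 41
W_min = ceil(41) = 41

41


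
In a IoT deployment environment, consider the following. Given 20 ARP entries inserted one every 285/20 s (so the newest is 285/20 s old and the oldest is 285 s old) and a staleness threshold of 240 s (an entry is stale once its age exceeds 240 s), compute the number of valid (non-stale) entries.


Ages are k * 285/20 s for k = 1..20 (spacing = 14.2500 s).
Entry k is valid iff k * 285/20 <= 240 iff k <= 20 * 240 / 285 = 16.8421
n_valid = floor(16.8421) = 16
(n_stale = 20 - 16 = 4)

16


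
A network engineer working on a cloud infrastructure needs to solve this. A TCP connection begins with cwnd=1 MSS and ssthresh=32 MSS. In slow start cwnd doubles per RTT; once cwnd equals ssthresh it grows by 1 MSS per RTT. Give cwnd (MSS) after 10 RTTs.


RTT 0: cwnd = 1 MSS (initial)
RTT 1: cwnd = 2 MSS (slow start, doubled)
RTT 2: cwnd = 4 MSS (slow start, doubled)
RTT 3: cwnd = 8 MSS (slow start, doubled)
RTT 4: cwnd = 16 MSS (slow start, doubled)
RTT 5: cwnd = 32 MSS (slow start, doubled)
RTT 6: cwnd = 33 MSS (congestion avoidance, +1)
RTT 7: cwnd = 34 MSS (congestion avoidance, +1)
RTT 8: cwnd = 35 MSS (congestion avoidance, +1)
RTT 9: cwnd = 36 MSS (congestion avoidance, +1)
RTT 10: cwnd = 37 MSS (congestion avoidance, +1)

37


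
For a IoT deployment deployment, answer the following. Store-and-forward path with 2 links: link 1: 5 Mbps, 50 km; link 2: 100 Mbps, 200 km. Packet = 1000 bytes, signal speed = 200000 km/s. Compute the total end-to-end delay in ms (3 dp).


Packet = 1000 bytes = 8000 bits. Store-and-forward: sum (t_trans + t_prop) per link.
Link 1: t_trans = 8000/(5*10^6) s = 1.6000 ms; t_prop = 50/200000 s = 0.2500 ms; subtotal = 1.8500 ms
Link 2: t_trans = 8000/(100*10^6) s = 0.0800 ms; t_prop = 200/200000 s = 1.0000 ms; subtotal = 1.0800 ms
End-to-end = 1.8500 + 1.0800 = 2.9300 ms -> 2.930 ms (3 dp)

2.930


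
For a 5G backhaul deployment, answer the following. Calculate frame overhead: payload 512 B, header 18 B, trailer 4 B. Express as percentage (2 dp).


Given: payload = 512 B, header = 18 B, trailer = 4 B
Overhead bytes = header + trailer = 18 + 4 = 22
Total frame = payload + overhead = 512 + 22 = 534
Overhead % = 22 / 534 * 100 = 4.1199% -> 4.12% (2 dp)

4.12


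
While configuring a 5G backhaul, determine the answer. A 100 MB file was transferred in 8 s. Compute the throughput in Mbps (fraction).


Given: file = 100 MB, time = 8 s
File in Mb = 100 * 8 = 800 Mb
Throughput = 800 / 8 Mbps
Throughput = 100 Mbps

100


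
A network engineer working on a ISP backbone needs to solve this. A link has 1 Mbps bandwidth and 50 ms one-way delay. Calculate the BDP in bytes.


Given: bandwidth = 1 Mbps, delay = 50 ms
BDP in bits = 1 * 10^6 * 50 / 1000
BDP in bits = 50000
BDP in bytes = 50000 / 8 = 6250

6250


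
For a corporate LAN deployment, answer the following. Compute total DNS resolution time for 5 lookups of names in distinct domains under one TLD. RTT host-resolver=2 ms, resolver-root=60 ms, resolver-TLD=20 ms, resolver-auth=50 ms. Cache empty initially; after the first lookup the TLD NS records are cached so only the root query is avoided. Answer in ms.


Lookup 1 (cold cache): local + root + TLD + auth = 2 + 60 + 20 + 50 = 132 ms
Lookups 2..5 (TLD NS cached -> skip root; new domain -> still ask TLD and auth): local + TLD + auth = 2 + 20 + 50 = 72 ms each
Remaining 4 lookups: 4 * 72 = 288 ms
Total = 132 + 288 = 420 ms

420


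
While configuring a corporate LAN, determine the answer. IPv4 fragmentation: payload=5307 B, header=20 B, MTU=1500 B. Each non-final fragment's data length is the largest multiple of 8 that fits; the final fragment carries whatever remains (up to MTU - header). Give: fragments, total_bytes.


Max data per non-final fragment = floor((MTU - header)/8)*8 = floor((1500 - 20)/8)*8 = floor(1480/8)*8 = 1480 B
Final fragment needs no 8-byte alignment: it can carry up to MTU - header = 1480 B
Non-final fragments needed = ceil((payload - 1480) / 1480) = ceil(3827/1480) = ceil(2.5858) = 3
Number of fragments = 3 + 1 = 4
Fragment sizes (data): 3 * 1480 B + 867 B (last, 867 <= 1480 OK)
Total bytes sent = payload + n_frags * header = 5307 + 4*20 = 5307 + 80 = 5387 B

4, 5387


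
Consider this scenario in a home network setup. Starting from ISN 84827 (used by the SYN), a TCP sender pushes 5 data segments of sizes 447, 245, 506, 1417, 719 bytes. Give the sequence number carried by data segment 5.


The SYN occupies sequence number ISN = 84827, so the first data byte is ISN + 1 = 84828.
SEQ of data segment i = (ISN + 1) + sum of payload sizes of segments 1..i-1.
Segment 1: SEQ = 84828, payload = 447 bytes
Segment 2: SEQ = 85275, payload = 245 bytes
Segment 3: SEQ = 85520, payload = 506 bytes
Segment 4: SEQ = 86026, payload = 1417 bytes
Segment 5: SEQ = 87443, payload = 719 bytes
SEQ of segment 5 = 84828 + 447 + 245 + 506 + 1417 = 87443

87443


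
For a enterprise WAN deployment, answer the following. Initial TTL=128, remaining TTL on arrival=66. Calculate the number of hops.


Given: initial TTL = 128, received TTL = 66
Hops = initial TTL - received TTL
Hops = 128 - 66 = 62

62


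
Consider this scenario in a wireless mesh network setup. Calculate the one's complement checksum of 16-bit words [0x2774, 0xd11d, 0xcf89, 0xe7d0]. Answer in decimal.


Given words: [0x2774, 0xd11d, 0xcf89, 0xe7d0]
Step 1: Sum all words
Raw sum = 10100 + 53533 + 53129 + 59344 = 176106
Step 2: Fold carry: (45034 + 2) = 45036
One's complement = ~45036 & 0xFFFF = 20499

20499


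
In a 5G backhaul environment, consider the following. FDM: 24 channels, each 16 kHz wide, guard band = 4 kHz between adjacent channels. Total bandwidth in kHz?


Given: 24 channels, 16 kHz each, guard = 4 kHz
Channel bandwidth = 24 * 16 = 384 kHz
Guard bands = 23 gaps * 4 kHz = 92 kHz
Total = 384 + 92 = 476 kHz

476


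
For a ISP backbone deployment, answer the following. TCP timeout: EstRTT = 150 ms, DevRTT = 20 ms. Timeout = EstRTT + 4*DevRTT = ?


Given: EstRTT = 150 ms, DevRTT = 20 ms
Timeout = EstRTT + 4 * DevRTT
4 * DevRTT = 4 * 20 = 80
Timeout = 150 + 80 = 230 ms

230


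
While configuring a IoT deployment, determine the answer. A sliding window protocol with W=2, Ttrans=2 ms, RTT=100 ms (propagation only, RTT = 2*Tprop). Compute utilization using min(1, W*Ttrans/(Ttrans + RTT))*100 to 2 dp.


Given: W = 2, Ttrans = 2 ms, RTT = 100 ms (= 2 * Tprop, Tprop = 50 ms)
Cycle time = Ttrans + RTT = 2 + 100 = 102 ms (first packet sent until its ACK returns)
W * Ttrans = 2 * 2 = 4 ms of sending per cycle
W * Ttrans / (Ttrans + RTT) = 4 / 102 = 0.039216
U = min(1, 0.039216) = 0.039216
U% = 3.92%

3.92


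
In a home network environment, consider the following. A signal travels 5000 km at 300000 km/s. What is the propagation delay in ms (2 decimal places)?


Given: distance = 5000 km, speed = 300000 km/s
Delay = distance / speed = 5000 / 300000 seconds
Delay in ms = 5000 * 1000 / 300000
Delay = 16.6667 ms
Rounded to 2 dp = 16.67 ms

16.67


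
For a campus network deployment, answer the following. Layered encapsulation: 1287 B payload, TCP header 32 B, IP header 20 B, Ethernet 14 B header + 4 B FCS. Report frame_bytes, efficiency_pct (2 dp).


TCP segment = 1287 + 32 = 1319 B
IP packet = 1319 + 20 = 1339 B
Ethernet frame = 1339 + 14 + 4 = 1357 B
Efficiency = app / frame = 1287 / 1357 = 0.948416 = 94.8416% -> 94.84% (2 dp)

1357, 94.84


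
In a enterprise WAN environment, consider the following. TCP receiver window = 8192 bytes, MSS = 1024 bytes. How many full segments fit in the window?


Given: RWND = 8192 bytes, MSS = 1024 bytes
Full segments = floor(RWND / MSS)
Full segments = floor(8192 / 1024)
Full segments = floor(8.0) = 8

8


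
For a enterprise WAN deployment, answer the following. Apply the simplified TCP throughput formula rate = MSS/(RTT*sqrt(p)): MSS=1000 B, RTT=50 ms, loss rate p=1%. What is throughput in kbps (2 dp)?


Given: MSS = 1000 bytes, RTT = 50 ms, loss = 1%
RTT in seconds = 50 / 1000 = 0.05
Loss rate = 1% = 0.01
sqrt(loss) = sqrt(0.01) = 0.1
Throughput (bytes/s) = 1000 / (0.05 * 0.1) = 200000.0000
Throughput (kbps) = 200000.0000 * 8 / 1000 = 1600.000000 -> 1600.00 kbps (2 dp)

1600.00


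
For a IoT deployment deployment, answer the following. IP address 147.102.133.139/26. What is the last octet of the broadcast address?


Given: IP = 147.102.133.139, prefix = /26
Host bits = 32 - 26 = 6
Network last octet = 139 AND mask = 128
Host part size = 2^6 - 1 = 63
Broadcast last octet = 128 OR 63 = 191

191


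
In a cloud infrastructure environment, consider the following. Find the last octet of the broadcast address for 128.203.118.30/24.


Given: IP = 128.203.118.30, prefix = /24
Host bits = 32 - 24 = 8
Network last octet = 30 AND mask = 0
Host part size = 2^8 - 1 = 255
Broadcast last octet = 0 OR 255 = 255

255


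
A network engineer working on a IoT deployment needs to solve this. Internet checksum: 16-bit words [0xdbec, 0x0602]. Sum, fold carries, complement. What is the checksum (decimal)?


Given words: [0xdbec, 0x0602]
Step 1: Sum all words
Raw sum = 56300 + 1538 = 57838
One's complement = ~57838 & 0xFFFF = 7697

7697


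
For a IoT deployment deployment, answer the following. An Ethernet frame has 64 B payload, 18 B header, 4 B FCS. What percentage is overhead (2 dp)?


Given: payload = 64 B, header = 18 B, trailer = 4 B
Overhead bytes = header + trailer = 18 + 4 = 22
Total frame = payload + overhead = 64 + 22 = 86
Overhead % = 22 / 86 * 100 = 25.5814% -> 25.58% (2 dp)

25.58


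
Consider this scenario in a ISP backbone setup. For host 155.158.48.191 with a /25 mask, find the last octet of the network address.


Given: IP = 155.158.48.191, prefix = /25
Subnet mask = 255.255.255.128
Last octet of IP: 191
Last octet of mask: 128
Network last octet = 191 AND 128 = 128

128


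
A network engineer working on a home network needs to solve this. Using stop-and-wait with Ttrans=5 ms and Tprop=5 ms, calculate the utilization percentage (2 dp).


Given: Ttrans = 5 ms, Tprop = 5 ms
RTT = 2 * Tprop = 2 * 5 = 10 ms
U = Ttrans / (Ttrans + RTT)
U = 5 / (5 + 10)
U = 5 / 15 = 0.333333
U% = 33.33%

33.33


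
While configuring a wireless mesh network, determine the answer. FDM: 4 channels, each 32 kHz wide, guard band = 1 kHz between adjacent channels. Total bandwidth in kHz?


Given: 4 channels, 32 kHz each, guard = 1 kHz
Channel bandwidth = 4 * 32 = 128 kHz
Guard bands = 3 gaps * 1 kHz = 3 kHz
Total = 128 + 3 = 131 kHz

131


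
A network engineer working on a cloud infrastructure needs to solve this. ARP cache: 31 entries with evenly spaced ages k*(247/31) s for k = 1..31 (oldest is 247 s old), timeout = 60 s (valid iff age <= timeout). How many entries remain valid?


Ages are k * 247/31 s for k = 1..31 (spacing = 7.9677 s).
Entry k is valid iff k * 247/31 <= 60 iff k <= 31 * 60 / 247 = 7.5304
n_valid = floor(7.5304) = 7
(n_stale = 31 - 7 = 24)

7


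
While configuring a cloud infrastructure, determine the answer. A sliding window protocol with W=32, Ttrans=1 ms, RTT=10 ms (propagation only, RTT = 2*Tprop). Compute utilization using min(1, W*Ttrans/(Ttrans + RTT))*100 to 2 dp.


Given: W = 32, Ttrans = 1 ms, RTT = 10 ms (= 2 * Tprop, Tprop = 5 ms)
Cycle time = Ttrans + RTT = 1 + 10 = 11 ms (first packet sent until its ACK returns)
W * Ttrans = 32 * 1 = 32 ms of sending per cycle
W * Ttrans / (Ttrans + RTT) = 32 / 11 = 2.909091
U = min(1, 2.909091) = 1.000000
U% = 100.00%

100.00


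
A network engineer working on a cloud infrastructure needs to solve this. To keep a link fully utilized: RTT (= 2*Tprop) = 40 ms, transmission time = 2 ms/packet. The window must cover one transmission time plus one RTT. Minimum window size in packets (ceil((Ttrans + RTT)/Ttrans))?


Given: Ttrans = 2 ms, RTT = 40 ms (= 2 * Tprop, Tprop = 20 ms)
Time until first ACK returns = Ttrans + RTT = 2 + 40 = 42 ms
Need W * Ttrans >= Ttrans + RTT  ->  W >= (Ttrans + RTT) / Ttrans
(Ttrans + RTT) / Ttrans = 42 / 2 = 21
W_min = ceil(21) = 21

21


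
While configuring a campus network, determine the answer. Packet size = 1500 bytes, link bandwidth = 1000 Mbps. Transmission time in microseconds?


Given: packet = 1500 bytes, bandwidth = 1000 Mbps
Packet in bits = 1500 * 8 = 12000 bits
Bandwidth = 1000 * 10^6 = 1000000000 bps
Time = 12000 / 1000000000 seconds
Time in us = 12000 * 10^6 / 1000000000 = 12

12


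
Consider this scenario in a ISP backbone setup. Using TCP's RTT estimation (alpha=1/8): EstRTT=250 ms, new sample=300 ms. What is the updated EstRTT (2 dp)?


Given: EstRTT = 250 ms, SampleRTT = 300 ms, alpha = 1/8
New EstRTT = (1 - alpha) * EstRTT + alpha * SampleRTT
(7/8) * 250 = 218.75
(1/8) * 300 = 37.5
New EstRTT = 218.75 + 37.5 = 256.25 ms -> 256.25 ms (2 dp)

256.25


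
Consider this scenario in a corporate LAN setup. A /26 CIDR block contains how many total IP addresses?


Given: CIDR prefix /26
Host bits = 32 - 26 = 6
Total addresses = 2^6 = 64

64


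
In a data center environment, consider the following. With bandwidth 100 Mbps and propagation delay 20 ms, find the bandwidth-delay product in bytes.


Given: bandwidth = 100 Mbps, delay = 20 ms
BDP in bits = 100 * 10^6 * 20 / 1000
BDP in bits = 2000000
BDP in bytes = 2000000 / 8 = 250000

250000


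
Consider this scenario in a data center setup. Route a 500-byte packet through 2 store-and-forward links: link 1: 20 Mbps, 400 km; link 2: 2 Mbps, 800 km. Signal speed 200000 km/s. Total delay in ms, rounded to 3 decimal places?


Packet = 500 bytes = 4000 bits. Store-and-forward: sum (t_trans + t_prop) per link.
Link 1: t_trans = 4000/(20*10^6) s = 0.2000 ms; t_prop = 400/200000 s = 2.0000 ms; subtotal = 2.2000 ms
Link 2: t_trans = 4000/(2*10^6) s = 2.0000 ms; t_prop = 800/200000 s = 4.0000 ms; subtotal = 6.0000 ms
End-to-end = 2.2000 + 6.0000 = 8.2000 ms -> 8.200 ms (3 dp)

8.200


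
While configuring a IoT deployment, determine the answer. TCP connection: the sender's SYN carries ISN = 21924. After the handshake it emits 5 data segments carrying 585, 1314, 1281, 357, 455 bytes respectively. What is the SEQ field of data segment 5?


The SYN occupies sequence number ISN = 21924, so the first data byte is ISN + 1 = 21925.
SEQ of data segment i = (ISN + 1) + sum of payload sizes of segments 1..i-1.
Segment 1: SEQ = 21925, payload = 585 bytes
Segment 2: SEQ = 22510, payload = 1314 bytes
Segment 3: SEQ = 23824, payload = 1281 bytes
Segment 4: SEQ = 25105, payload = 357 bytes
Segment 5: SEQ = 25462, payload = 455 bytes
SEQ of segment 5 = 21925 + 585 + 1314 + 1281 + 357 = 25462

25462


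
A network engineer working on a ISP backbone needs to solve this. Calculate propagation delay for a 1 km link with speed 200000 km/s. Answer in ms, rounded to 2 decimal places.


Given: distance = 1 km, speed = 200000 km/s
Delay = distance / speed = 1 / 200000 seconds
Delay in ms = 1 * 1000 / 200000
Delay = 0.0050 ms
Rounded to 2 dp = 0.01 ms

0.01


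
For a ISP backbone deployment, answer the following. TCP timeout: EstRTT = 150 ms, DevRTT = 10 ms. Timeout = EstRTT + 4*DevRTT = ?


Given: EstRTT = 150 ms, DevRTT = 10 ms
Timeout = EstRTT + 4 * DevRTT
4 * DevRTT = 4 * 10 = 40
Timeout = 150 + 40 = 190 ms

190


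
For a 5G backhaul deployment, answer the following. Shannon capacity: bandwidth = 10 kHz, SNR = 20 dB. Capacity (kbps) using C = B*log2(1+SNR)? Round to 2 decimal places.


Given: B = 10 kHz, SNR = 20 dB
SNR linear = 10^(20/10) = 100
1 + SNR = 101
log2(101) = 6.6582114828
C = 10 * 1000 * 6.6582114828 = 66582.1148 bps
C = 66.582115 kbps -> 66.58 kbps (2 dp)

66.58


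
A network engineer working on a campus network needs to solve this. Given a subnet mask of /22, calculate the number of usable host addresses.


Given: subnet mask /22
Host bits = 32 - 22 = 10
Total addresses = 2^10 = 1024
Usable hosts = 1024 - 2 (network + broadcast) = 1022

1022


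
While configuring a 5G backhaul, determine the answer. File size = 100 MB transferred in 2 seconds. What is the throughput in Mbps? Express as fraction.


Given: file = 100 MB, time = 2 s
File in Mb = 100 * 8 = 800 Mb
Throughput = 800 / 2 Mbps
Throughput = 400 Mbps

400


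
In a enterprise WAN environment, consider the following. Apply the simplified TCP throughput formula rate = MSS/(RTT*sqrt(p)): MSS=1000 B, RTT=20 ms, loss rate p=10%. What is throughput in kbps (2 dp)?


Given: MSS = 1000 bytes, RTT = 20 ms, loss = 10%
RTT in seconds = 20 / 1000 = 0.02
Loss rate = 10% = 0.1
sqrt(loss) = sqrt(0.1) = 0.316227766017
Throughput (bytes/s) = 1000 / (0.02 * 0.316227766017) = 158113.8830
Throughput (kbps) = 158113.8830 * 8 / 1000 = 1264.911064 -> 1264.91 kbps (2 dp)

1264.91


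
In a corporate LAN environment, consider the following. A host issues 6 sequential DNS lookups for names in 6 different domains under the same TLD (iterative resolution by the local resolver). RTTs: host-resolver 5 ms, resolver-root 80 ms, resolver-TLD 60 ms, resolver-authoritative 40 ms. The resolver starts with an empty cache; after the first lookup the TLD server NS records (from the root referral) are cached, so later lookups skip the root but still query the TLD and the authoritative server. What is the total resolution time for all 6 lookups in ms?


Lookup 1 (cold cache): local + root + TLD + auth = 5 + 80 + 60 + 40 = 185 ms
Lookups 2..6 (TLD NS cached -> skip root; new domain -> still ask TLD and auth): local + TLD + auth = 5 + 60 + 40 = 105 ms each
Remaining 5 lookups: 5 * 105 = 525 ms
Total = 185 + 525 = 710 ms

710


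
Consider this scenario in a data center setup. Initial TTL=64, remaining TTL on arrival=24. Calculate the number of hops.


Given: initial TTL = 64, received TTL = 24
Hops = initial TTL - received TTL
Hops = 64 - 24 = 40

40


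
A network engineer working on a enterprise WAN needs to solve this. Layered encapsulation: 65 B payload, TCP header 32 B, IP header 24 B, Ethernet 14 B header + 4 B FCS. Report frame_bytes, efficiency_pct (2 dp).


TCP segment = 65 + 32 = 97 B
IP packet = 97 + 24 = 121 B
Ethernet frame = 121 + 14 + 4 = 139 B
Efficiency = app / frame = 65 / 139 = 0.467626 = 46.7626% -> 46.76% (2 dp)

139, 46.76


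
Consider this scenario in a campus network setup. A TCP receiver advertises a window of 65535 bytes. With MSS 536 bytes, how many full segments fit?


Given: RWND = 65535 bytes, MSS = 536 bytes
Full segments = floor(RWND / MSS)
Full segments = floor(65535 / 536)
Full segments = floor(122.2668) = 122

122


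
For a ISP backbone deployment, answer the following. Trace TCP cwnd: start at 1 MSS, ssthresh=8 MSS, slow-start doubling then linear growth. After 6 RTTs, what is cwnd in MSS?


RTT 0: cwnd = 1 MSS (initial)
RTT 1: cwnd = 2 MSS (slow start, doubled)
RTT 2: cwnd = 4 MSS (slow start, doubled)
RTT 3: cwnd = 8 MSS (slow start, doubled)
RTT 4: cwnd = 9 MSS (congestion avoidance, +1)
RTT 5: cwnd = 10 MSS (congestion avoidance, +1)
RTT 6: cwnd = 11 MSS (congestion avoidance, +1)

11


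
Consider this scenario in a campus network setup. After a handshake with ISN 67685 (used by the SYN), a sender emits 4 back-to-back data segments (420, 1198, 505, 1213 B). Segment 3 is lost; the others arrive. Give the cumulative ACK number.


SYN uses sequence number 67685; first data byte = ISN + 1 = 67686.
Segment 1: SEQ = 67686, len = 420 B, covers [67686, 68105]
Segment 2: SEQ = 68106, len = 1198 B, covers [68106, 69303]
Segment 3: SEQ = 69304, len = 505 B, covers [69304, 69808] [LOST]
Segment 4: SEQ = 69809, len = 1213 B, covers [69809, 71021]
In-order data received: bytes [67686, 69303] (segments 1..2).
Segment 3 missing -> gap begins at byte 69304; later segments buffered out of order.
Cumulative ACK = next expected in-order byte = 67686 + 420 + 1198 = 69304

69304


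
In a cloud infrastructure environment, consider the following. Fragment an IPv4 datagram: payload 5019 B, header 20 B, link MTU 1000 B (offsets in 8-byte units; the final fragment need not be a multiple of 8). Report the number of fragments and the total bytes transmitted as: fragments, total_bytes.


Max data per non-final fragment = floor((MTU - header)/8)*8 = floor((1000 - 20)/8)*8 = floor(980/8)*8 = 976 B
Final fragment needs no 8-byte alignment: it can carry up to MTU - header = 980 B
Non-final fragments needed = ceil((payload - 980) / 976) = ceil(4039/976) = ceil(4.1383) = 5
Number of fragments = 5 + 1 = 6
Fragment sizes (data): 5 * 976 B + 139 B (last, 139 <= 980 OK)
Total bytes sent = payload + n_frags * header = 5019 + 6*20 = 5019 + 120 = 5139 B

6, 5139


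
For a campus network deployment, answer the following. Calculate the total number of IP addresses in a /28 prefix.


Given: CIDR prefix /28
Host bits = 32 - 28 = 4
Total addresses = 2^4 = 16

16


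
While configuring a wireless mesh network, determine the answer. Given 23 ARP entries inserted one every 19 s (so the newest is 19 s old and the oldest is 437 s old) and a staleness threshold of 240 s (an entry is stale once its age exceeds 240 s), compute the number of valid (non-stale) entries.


Ages are k * 437/23 s for k = 1..23 (spacing = 19.0000 s).
Entry k is valid iff k * 437/23 <= 240 iff k <= 23 * 240 / 437 = 12.6316
n_valid = floor(12.6316) = 12
(n_stale = 23 - 12 = 11)

12


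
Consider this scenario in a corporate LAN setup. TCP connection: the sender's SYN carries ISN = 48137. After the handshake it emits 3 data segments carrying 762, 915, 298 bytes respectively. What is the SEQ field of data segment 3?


The SYN occupies sequence number ISN = 48137, so the first data byte is ISN + 1 = 48138.
SEQ of data segment i = (ISN + 1) + sum of payload sizes of segments 1..i-1.
Segment 1: SEQ = 48138, payload = 762 bytes
Segment 2: SEQ = 48900, payload = 915 bytes
Segment 3: SEQ = 49815, payload = 298 bytes
SEQ of segment 3 = 48138 + 762 + 915 = 49815

49815


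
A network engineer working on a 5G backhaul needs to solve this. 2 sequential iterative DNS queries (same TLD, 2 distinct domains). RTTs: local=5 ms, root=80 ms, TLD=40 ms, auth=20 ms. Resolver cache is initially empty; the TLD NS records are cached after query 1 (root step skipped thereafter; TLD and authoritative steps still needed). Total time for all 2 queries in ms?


Lookup 1 (cold cache): local + root + TLD + auth = 5 + 80 + 40 + 20 = 145 ms
Lookups 2..2 (TLD NS cached -> skip root; new domain -> still ask TLD and auth): local + TLD + auth = 5 + 40 + 20 = 65 ms each
Remaining 1 lookups: 1 * 65 = 65 ms
Total = 145 + 65 = 210 ms

210


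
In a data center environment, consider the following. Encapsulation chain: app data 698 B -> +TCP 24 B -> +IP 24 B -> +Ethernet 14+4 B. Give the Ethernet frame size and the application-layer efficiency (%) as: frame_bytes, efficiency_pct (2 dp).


TCP segment = 698 + 24 = 722 B
IP packet = 722 + 24 = 746 B
Ethernet frame = 746 + 14 + 4 = 764 B
Efficiency = app / frame = 698 / 764 = 0.913613 = 91.3613% -> 91.36% (2 dp)

764, 91.36


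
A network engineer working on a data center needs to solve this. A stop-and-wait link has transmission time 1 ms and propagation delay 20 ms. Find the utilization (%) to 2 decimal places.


Given: Ttrans = 1 ms, Tprop = 20 ms
RTT = 2 * Tprop = 2 * 20 = 40 ms
U = Ttrans / (Ttrans + RTT)
U = 1 / (1 + 40)
U = 1 / 41 = 0.02439
U% = 2.44%

2.44


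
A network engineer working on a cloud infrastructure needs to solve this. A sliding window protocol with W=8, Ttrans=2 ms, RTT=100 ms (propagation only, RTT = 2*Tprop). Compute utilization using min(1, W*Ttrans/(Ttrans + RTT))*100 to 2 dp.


Given: W = 8, Ttrans = 2 ms, RTT = 100 ms (= 2 * Tprop, Tprop = 50 ms)
Cycle time = Ttrans + RTT = 2 + 100 = 102 ms (first packet sent until its ACK returns)
W * Ttrans = 8 * 2 = 16 ms of sending per cycle
W * Ttrans / (Ttrans + RTT) = 16 / 102 = 0.156863
U = min(1, 0.156863) = 0.156863
U% = 15.69%

15.69


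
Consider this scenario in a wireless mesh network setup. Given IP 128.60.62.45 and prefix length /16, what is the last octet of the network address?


Given: IP = 128.60.62.45, prefix = /16
Subnet mask = 255.255.0.0
Last octet of IP: 45
Last octet of mask: 0
Network last octet = 45 AND 0 = 0

0


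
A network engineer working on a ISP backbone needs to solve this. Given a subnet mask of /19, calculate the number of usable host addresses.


Given: subnet mask /19
Host bits = 32 - 19 = 13
Total addresses = 2^13 = 8192
Usable hosts = 8192 - 2 (network + broadcast) = 8190

8190


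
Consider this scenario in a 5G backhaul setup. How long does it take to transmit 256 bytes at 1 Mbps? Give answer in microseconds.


Given: packet = 256 bytes, bandwidth = 1 Mbps
Packet in bits = 256 * 8 = 2048 bits
Bandwidth = 1 * 10^6 = 1000000 bps
Time = 2048 / 1000000 seconds
Time in us = 2048 * 10^6 / 1000000 = 2048

2048


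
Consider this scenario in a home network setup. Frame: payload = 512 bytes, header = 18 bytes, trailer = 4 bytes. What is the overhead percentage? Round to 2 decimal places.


Given: payload = 512 B, header = 18 B, trailer = 4 B
Overhead bytes = header + trailer = 18 + 4 = 22
Total frame = payload + overhead = 512 + 22 = 534
Overhead % = 22 / 534 * 100 = 4.1199% -> 4.12% (2 dp)

4.12


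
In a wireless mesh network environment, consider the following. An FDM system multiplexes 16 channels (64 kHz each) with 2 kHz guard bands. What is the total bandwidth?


Given: 16 channels, 64 kHz each, guard = 2 kHz
Channel bandwidth = 16 * 64 = 1024 kHz
Guard bands = 15 gaps * 2 kHz = 30 kHz
Total = 1024 + 30 = 1054 kHz

1054


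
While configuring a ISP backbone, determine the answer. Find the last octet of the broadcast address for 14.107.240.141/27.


Given: IP = 14.107.240.141, prefix = /27
Host bits = 32 - 27 = 5
Network last octet = 141 AND mask = 128
Host part size = 2^5 - 1 = 31
Broadcast last octet = 128 OR 31 = 159

159


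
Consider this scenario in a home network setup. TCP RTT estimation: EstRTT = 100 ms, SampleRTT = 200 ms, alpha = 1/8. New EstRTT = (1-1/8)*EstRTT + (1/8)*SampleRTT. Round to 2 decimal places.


Given: EstRTT = 100 ms, SampleRTT = 200 ms, alpha = 1/8
New EstRTT = (1 - alpha) * EstRTT + alpha * SampleRTT
(7/8) * 100 = 87.5
(1/8) * 200 = 25
New EstRTT = 87.5 + 25 = 112.5 ms -> 112.50 ms (2 dp)

112.50


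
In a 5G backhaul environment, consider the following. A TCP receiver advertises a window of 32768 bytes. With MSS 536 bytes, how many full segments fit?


Given: RWND = 32768 bytes, MSS = 536 bytes
Full segments = floor(RWND / MSS)
Full segments = floor(32768 / 536)
Full segments = floor(61.1343) = 61

61


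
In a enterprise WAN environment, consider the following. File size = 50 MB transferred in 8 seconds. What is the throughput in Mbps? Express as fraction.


Given: file = 50 MB, time = 8 s
File in Mb = 50 * 8 = 400 Mb
Throughput = 400 / 8 Mbps
Throughput = 50 Mbps

50


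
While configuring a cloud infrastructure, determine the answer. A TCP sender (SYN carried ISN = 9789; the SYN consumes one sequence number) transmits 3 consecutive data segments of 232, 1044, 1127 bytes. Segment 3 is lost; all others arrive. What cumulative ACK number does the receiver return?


SYN uses sequence number 9789; first data byte = ISN + 1 = 9790.
Segment 1: SEQ = 9790, len = 232 B, covers [9790, 10021]
Segment 2: SEQ = 10022, len = 1044 B, covers [10022, 11065]
Segment 3: SEQ = 11066, len = 1127 B, covers [11066, 12192] [LOST]
In-order data received: bytes [9790, 11065] (segments 1..2).
Segment 3 missing -> gap begins at byte 11066.
Cumulative ACK = next expected in-order byte = 9790 + 232 + 1044 = 11066

11066


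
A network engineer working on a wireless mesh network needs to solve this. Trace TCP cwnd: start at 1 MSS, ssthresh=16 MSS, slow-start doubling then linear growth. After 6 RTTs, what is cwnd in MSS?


RTT 0: cwnd = 1 MSS (initial)
RTT 1: cwnd = 2 MSS (slow start, doubled)
RTT 2: cwnd = 4 MSS (slow start, doubled)
RTT 3: cwnd = 8 MSS (slow start, doubled)
RTT 4: cwnd = 16 MSS (slow start, doubled)
RTT 5: cwnd = 17 MSS (congestion avoidance, +1)
RTT 6: cwnd = 18 MSS (congestion avoidance, +1)

18


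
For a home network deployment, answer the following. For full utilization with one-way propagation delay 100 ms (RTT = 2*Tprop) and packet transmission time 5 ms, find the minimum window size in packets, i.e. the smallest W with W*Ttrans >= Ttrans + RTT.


Given: Ttrans = 5 ms, RTT = 200 ms (= 2 * Tprop, Tprop = 100 ms)
Time until first ACK returns = Ttrans + RTT = 5 + 200 = 205 ms
Need W * Ttrans >= Ttrans + RTT  ->  W >= (Ttrans + RTT) / Ttrans
(Ttrans + RTT) / Ttrans = 205 / 5 = 41
W_min = ceil(41) = 41

41
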